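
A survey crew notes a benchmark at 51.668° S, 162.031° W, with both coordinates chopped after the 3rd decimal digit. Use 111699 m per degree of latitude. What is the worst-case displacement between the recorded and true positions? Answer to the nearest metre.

131 metres

Truncating at 3 decimal places can drop up to a full unit in the last place, so each coordinate may be off by as much as 0.001°.
Latitude error → 0.001 × 111699 = 111.699 m along the meridian.
Longitude error → 0.001 × 111699 × cos 51.668° = 0.001 × 111699 × 0.6202 ≈ 69.2776 m.
Worst case both components are at the extreme and orthogonal: √(111.699² + 69.2776²) ≈ 131.438 m.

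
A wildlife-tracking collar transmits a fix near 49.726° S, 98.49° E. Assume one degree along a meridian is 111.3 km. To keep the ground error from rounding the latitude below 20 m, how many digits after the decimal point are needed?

One degree of latitude covers 111300 m.
With N decimal places the half-ulp bound is 0.5·10⁻ᴺ°, or 0.5·10⁻ᴺ × 111300 m on the ground.
Setting 55650 × 10⁻ᴺ ≤ 20 gives 10ᴺ ≥ 2782, i.e. N ≥ 3.44.
So 4 decimal places suffice (5.57 m); 3 would allow up to 55.6 m.

4 decimal places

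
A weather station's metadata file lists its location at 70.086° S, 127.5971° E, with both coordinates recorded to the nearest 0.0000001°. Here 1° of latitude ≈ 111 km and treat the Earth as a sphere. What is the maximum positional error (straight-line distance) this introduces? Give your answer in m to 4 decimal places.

Rounding to 7 decimal places leaves each coordinate within ±5e-08° of the true value.
Latitude error → 5e-08 × 111000 = 0.00555 m along the meridian.
E–W at 70.086°: 5e-08° × 111000 × cos 70.086° = 5e-08 × 111000 × 0.3406 ≈ 0.00189038 m.
Combining orthogonally: (0.00555² + 0.00189038²)^½ ≈ 0.00586311 m.

0.0059 m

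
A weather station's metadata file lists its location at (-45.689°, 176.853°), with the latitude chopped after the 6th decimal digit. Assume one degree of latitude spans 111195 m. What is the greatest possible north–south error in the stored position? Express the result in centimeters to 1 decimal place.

Truncating at 6 decimal places can drop up to a full unit in the last place, so the latitude may be off by as much as 1e-06°.
North–south distance: 1e-06° × 111195 m/° = 0.111195 m.
That is 0.111195 m = 11.119 cm.

11.1 centimeters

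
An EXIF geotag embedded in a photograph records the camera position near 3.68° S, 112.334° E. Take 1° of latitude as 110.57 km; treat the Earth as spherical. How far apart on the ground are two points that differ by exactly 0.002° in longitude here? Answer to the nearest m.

One degree of longitude here spans 110570 × cos 3.68° = 110570 × 0.9979 ≈ 110342 m; 0.002° of that is 220.684 m.

221 m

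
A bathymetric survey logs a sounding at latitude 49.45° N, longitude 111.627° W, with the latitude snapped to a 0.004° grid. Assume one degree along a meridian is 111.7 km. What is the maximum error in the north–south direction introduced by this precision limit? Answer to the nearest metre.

With a 0.004° grid the true value lies within half a step, ±0.004°/2 = ±0.002°, of the stored one.
North–south distance: 0.002° × 111700 m/° = 223.4 m.

223 metres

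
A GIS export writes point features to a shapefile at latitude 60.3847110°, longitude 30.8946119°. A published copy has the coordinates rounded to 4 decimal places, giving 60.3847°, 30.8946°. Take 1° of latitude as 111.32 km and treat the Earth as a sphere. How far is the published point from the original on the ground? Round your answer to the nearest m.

1 m

The latitude changed by +0.0000110° and the longitude by +0.0000119°.
North–south shift: 0.0000110 × 111320 = 1.22452 m.
E–W at 60.3847°: 0.0000119° × 111320 × cos 60.3847° = 0.0000119 × 111320 × 0.4942 ≈ 0.654636 m.
Hypotenuse of the two orthogonal shifts: √(1.22452² + 0.654636²) = 1.38852 m.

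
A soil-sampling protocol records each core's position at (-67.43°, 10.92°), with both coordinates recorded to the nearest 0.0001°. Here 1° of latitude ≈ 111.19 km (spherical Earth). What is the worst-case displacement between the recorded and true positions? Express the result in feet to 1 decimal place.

Rounding to 4 decimal places leaves each coordinate within ±5e-05° of the true value.
North–south component: 5e-05° × 111190 = 5.5595 m.
E–W at 67.43°: 5e-05° × 111190 × cos 67.43° = 5e-05 × 111190 × 0.3838 ≈ 2.1338 m.
Combining orthogonally: (5.5595² + 2.1338²)^½ ≈ 5.95493 m.
In feet: 5.95493 m ÷ 0.3048 ≈ 19.537 ft.

19.5 feet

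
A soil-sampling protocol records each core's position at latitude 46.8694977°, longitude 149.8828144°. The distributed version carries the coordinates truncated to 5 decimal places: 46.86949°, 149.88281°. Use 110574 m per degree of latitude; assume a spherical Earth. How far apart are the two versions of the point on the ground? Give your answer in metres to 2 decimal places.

The latitude changed by +0.0000077° and the longitude by +0.0000044°.
North–south shift: 0.0000077 × 110574 = 0.85142 m.
East–west at this latitude: 0.0000044° × 110574 × cos 46.8695° ≈ 0.0000044 × 75595.3 = 0.332619 m.
Combined displacement = (0.85142² + 0.332619²)^½ ≈ 0.914085 m.

0.91 metres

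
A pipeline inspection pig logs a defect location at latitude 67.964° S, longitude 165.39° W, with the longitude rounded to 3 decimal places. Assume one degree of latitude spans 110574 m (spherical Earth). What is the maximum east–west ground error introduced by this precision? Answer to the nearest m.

21 m

Rounding to 3 decimal places leaves the longitude within ±0.0005° of the true value.
One degree of longitude at 67.964° is 110574 × cos 67.964° ≈ 110574 × 0.3752 = 41486.2 m.
Maximum E–W displacement: 0.0005 × 41486.2 = 20.7431 m.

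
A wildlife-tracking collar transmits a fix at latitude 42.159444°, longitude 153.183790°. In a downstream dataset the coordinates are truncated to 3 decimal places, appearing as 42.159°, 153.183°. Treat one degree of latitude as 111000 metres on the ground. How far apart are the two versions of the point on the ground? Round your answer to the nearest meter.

82 meters

The latitude changed by +0.000444° and the longitude by +0.000790°.
N–S: 0.000444° × 111000 m/° = 49.284 m.
E–W at 42.159°: 0.000790° × 111000 × cos 42.159° = 0.000790 × 111000 × 0.7413 ≈ 65.0033 m.
Combined displacement = (49.284² + 65.0033²)^½ ≈ 81.5741 m.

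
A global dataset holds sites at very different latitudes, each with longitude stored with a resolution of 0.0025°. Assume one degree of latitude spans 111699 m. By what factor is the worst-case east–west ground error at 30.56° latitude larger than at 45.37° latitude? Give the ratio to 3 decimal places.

With a 0.0025° grid the true value lies within half a step, ±0.0025°/2 = ±0.00125°, of the stored one.
At 30.56°: 0.00125° × 111699 × cos 30.56° = 0.00125 × 111699 × 0.8611 ≈ 120.23 m.
At 45.37°: 0.00125° × 111699 × cos 45.37° = 0.00125 × 111699 × 0.7025 ≈ 98.089 m.
The ratio reduces to cos 30.56° / cos 45.37° = 0.8611/0.7025 ≈ 1.2257.

1.226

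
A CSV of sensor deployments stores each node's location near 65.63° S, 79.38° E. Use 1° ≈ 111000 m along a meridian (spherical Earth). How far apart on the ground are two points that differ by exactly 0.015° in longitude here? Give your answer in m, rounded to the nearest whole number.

0.015° of longitude at 65.63° is 0.015 × 111000 × cos 65.63° ≈ 0.015 × 45801.7 = 687.025 m.

687 m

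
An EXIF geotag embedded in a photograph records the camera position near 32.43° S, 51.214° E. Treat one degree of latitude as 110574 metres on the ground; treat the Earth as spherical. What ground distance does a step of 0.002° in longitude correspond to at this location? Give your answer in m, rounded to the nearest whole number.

At 32.43° a degree of longitude is 110574 × cos 32.43° ≈ 93329.7 m, so 0.002° corresponds to 186.659 m.

187 m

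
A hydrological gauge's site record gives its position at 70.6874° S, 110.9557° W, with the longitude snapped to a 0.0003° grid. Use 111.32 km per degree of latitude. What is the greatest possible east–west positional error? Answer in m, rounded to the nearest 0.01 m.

With a 0.0003° grid the true value lies within half a step, ±0.0003°/2 = ±0.00015°, of the stored one.
At latitude 70.6874° a degree of longitude spans 111320 m × cos 70.6874° = 111320 × 0.3307 ≈ 36816 m.
East–west error: 0.00015° × 36816 m/° ≈ 5.52239 m.

5.52 m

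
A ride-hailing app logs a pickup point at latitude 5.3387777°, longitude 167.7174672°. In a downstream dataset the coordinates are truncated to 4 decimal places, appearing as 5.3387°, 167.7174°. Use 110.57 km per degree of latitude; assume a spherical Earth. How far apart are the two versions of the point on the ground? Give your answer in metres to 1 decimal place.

11.3 metres

Δlat = 5.3387777 − 5.3387 = +0.0000777°; Δlon = 167.7174672 − 167.7174 = +0.0000672°.
North–south shift: 0.0000777 × 110570 = 8.59129 m.
East–west at this latitude: 0.0000672° × 110570 × cos 5.3387° ≈ 0.0000672 × 110090 = 7.39807 m.
Combined displacement = (8.59129² + 7.39807²)^½ ≈ 11.3376 m.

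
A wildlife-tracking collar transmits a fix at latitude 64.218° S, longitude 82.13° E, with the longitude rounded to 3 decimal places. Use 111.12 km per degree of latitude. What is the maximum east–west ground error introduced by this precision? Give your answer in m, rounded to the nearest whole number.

24 m

Rounding to 3 decimal places leaves the longitude within ±0.0005° of the true value.
Parallels shrink by cos φ, so at 64.218° a degree of longitude is 111120 × 0.4349 ≈ 48331.4 m.
Maximum E–W displacement: 0.0005 × 48331.4 = 24.1657 m.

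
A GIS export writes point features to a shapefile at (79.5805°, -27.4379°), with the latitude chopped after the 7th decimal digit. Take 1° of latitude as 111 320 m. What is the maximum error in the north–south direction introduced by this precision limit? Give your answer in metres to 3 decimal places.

Truncating at 7 decimal places can drop up to a full unit in the last place, so the latitude may be off by as much as 1e-07°.
So the N–S error is at most 1e-07 × 111320 = 0.011132 m.

0.011 metres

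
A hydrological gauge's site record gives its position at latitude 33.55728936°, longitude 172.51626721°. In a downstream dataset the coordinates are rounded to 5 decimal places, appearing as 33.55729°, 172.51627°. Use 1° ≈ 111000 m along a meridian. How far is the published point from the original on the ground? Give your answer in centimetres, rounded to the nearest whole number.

Δlat = 33.55728936 − 33.55729 = -0.00000064°; Δlon = 172.51626721 − 172.51627 = -0.00000279°.
North–south shift: -0.00000064 × 111000 = -0.07104 m.
E–W at 33.5573°: -0.00000279° × 111000 × cos 33.5573° = -0.00000279 × 111000 × 0.8333 ≈ -0.258075 m.
Hypotenuse of the two orthogonal shifts: √(0.07104² + 0.258075²) = 0.267674 m.
That is 0.267674 m = 26.767 cm.

27 centimetres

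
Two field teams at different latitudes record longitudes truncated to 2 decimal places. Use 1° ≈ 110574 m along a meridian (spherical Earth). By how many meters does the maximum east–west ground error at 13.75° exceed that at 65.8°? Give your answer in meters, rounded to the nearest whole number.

Truncating at 2 decimal places can drop up to a full unit in the last place, so the longitude may be off by as much as 0.01°.
At 13.75°: 0.01° × 110574 × cos 13.75° = 0.01 × 110574 × 0.9713 ≈ 1074.1 m.
Error at 65.8° = 0.01° × 110574 × cos 65.8° ≈ 1105.7 × 0.4099 = 453.27 m.
Difference: 1074.1 − 453.27 = 620.78 m.

621 meters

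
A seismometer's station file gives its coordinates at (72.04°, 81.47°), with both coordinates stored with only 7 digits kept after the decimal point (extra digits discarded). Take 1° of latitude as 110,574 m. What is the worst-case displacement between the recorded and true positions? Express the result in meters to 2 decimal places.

Truncating at 7 decimal places can drop up to a full unit in the last place, so each coordinate may be off by as much as 1e-07°.
N–S: 1e-07° × 110574 m/° = 0.0110574 m.
Longitude error → 1e-07 × 110574 × cos 72.04° = 1e-07 × 110574 × 0.3084 ≈ 0.00340958 m.
Combining orthogonally: (0.0110574² + 0.00340958²)^½ ≈ 0.0115711 m.

0.01 meters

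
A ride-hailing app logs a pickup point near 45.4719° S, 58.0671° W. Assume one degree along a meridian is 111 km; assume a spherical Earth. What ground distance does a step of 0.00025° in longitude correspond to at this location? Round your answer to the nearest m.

19 m

One degree of longitude here spans 111000 × cos 45.4719° = 111000 × 0.7013 ≈ 77839.7 m; 0.00025° of that is 19.4599 m.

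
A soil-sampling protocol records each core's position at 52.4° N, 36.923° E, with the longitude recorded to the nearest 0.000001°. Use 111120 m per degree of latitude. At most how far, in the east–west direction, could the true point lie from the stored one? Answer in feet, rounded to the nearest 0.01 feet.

Rounding to 6 decimal places leaves the longitude within ±5e-07° of the true value.
At latitude 52.4° a degree of longitude spans 111120 m × cos 52.4° = 111120 × 0.6101 ≈ 67799.3 m.
East–west error: 5e-07° × 67799.3 m/° ≈ 0.0338997 m.
Converting: 0.0338997 m × 3.2808 ft/m ≈ 0.11122 ft.

0.11 feet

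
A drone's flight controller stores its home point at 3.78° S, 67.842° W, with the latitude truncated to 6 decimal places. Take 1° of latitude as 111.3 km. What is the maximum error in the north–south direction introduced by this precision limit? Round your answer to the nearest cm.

Truncating at 6 decimal places can drop up to a full unit in the last place, so the latitude may be off by as much as 1e-06°.
North–south distance: 1e-06° × 111300 m/° = 0.1113 m.
That is 0.1113 m = 11.13 cm.

11 cm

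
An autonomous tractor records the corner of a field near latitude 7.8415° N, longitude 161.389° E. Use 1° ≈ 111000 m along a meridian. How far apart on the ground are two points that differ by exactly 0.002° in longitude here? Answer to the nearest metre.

220 metres

At 7.8415° a degree of longitude is 111000 × cos 7.8415° ≈ 109962 m, so 0.002° corresponds to 219.924 m.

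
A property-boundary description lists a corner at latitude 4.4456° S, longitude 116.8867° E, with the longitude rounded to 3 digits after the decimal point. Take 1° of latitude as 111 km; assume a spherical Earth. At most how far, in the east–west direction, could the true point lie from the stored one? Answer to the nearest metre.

Rounding to 3 decimal places leaves the longitude within ±0.0005° of the true value.
At latitude 4.4456° a degree of longitude spans 111000 m × cos 4.4456° = 111000 × 0.9970 ≈ 110666 m.
So at most 0.0005° × 110666 ≈ 55.333 m east–west.

55 metres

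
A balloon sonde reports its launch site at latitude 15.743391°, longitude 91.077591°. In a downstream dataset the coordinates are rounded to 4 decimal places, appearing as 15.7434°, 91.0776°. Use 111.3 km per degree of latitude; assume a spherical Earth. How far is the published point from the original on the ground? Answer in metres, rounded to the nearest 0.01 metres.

1.39 metres

The latitude changed by -0.000009° and the longitude by -0.000009°.
North–south shift: -0.000009 × 111300 = -1.0017 m.
E–W at 15.7434°: -0.000009° × 111300 × cos 15.7434° = -0.000009 × 111300 × 0.9625 ≈ -0.964123 m.
Combined displacement = (1.0017² + 0.964123²)^½ ≈ 1.3903 m.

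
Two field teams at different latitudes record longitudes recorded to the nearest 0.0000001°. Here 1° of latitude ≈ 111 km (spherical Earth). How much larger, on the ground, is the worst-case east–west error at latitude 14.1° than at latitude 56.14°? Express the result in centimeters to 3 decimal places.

Rounding to 7 decimal places leaves the longitude within ±5e-08° of the true value.
Error at 14.1° = 5e-08° × 111000 × cos 14.1° ≈ 0.00555 × 0.9699 = 0.0053828 m.
Error at 56.14° = 5e-08° × 111000 × cos 56.14° ≈ 0.00555 × 0.5572 = 0.0030923 m.
So the lower-latitude error exceeds the higher by 0.0053828 − 0.0030923 = 0.0022905 m.
That is 0.00229052 m = 0.22905 cm.

0.229 centimeters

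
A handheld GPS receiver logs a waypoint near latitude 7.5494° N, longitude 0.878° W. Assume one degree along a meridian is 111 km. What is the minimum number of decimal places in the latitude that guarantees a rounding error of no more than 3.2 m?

5 decimal places

One degree of latitude covers 111000 m.
With N decimal places the half-ulp bound is 0.5·10⁻ᴺ°, or 0.5·10⁻ᴺ × 111000 m on the ground.
Setting 55500 × 10⁻ᴺ ≤ 3.2 gives 10ᴺ ≥ 1.734e+04, i.e. N ≥ 4.24.
N = 4 would give 5.55 m (too coarse); N = 5 gives 0.555 m ≤ 3.2 m.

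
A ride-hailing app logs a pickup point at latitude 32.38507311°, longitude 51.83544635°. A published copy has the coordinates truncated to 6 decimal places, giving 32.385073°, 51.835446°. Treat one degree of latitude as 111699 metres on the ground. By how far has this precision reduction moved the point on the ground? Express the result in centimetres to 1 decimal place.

The latitude changed by +0.00000011° and the longitude by +0.00000035°.
North–south shift: 0.00000011 × 111699 = 0.0122869 m.
E–W at 32.3851°: 0.00000035° × 111699 × cos 32.3851° = 0.00000035 × 111699 × 0.8445 ≈ 0.0330142 m.
Combined displacement = (0.0122869² + 0.0330142²)^½ ≈ 0.0352264 m.
That is 0.0352264 m = 3.5226 cm.

3.5 centimetres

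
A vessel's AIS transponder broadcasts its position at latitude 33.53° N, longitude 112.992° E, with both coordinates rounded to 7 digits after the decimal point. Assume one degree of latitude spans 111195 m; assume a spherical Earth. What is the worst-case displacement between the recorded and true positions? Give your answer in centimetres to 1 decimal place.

0.7 centimetres

Rounding to 7 decimal places leaves each coordinate within ±5e-08° of the true value.
N–S: 5e-08° × 111195 m/° = 0.00555975 m.
E–W at 33.53°: 5e-08° × 111195 × cos 33.53° = 5e-08 × 111195 × 0.8336 ≈ 0.00463459 m.
Combining orthogonally: (0.00555975² + 0.00463459²)^½ ≈ 0.00723811 m.
That is 0.00723811 m = 0.72381 cm.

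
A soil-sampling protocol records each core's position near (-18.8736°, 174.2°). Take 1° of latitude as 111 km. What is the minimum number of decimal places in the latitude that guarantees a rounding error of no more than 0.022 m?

One degree of latitude covers 111000 m.
With N decimal places the half-ulp bound is 0.5·10⁻ᴺ°, or 0.5·10⁻ᴺ × 111000 m on the ground.
Setting 55500 × 10⁻ᴺ ≤ 0.022 gives 10ᴺ ≥ 2.523e+06, i.e. N ≥ 6.40.
So 7 decimal places suffice (0.00555 m); 6 would allow up to 0.0555 m.

7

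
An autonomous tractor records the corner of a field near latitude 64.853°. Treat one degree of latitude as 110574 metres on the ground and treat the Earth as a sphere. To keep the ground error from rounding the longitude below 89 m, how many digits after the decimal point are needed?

3 decimal places

At 64.853° one degree of longitude covers 110574 × cos 64.853° ≈ 110574 × 0.4249 ≈ 46987.6 m.
With N decimal places the half-ulp bound is 0.5·10⁻ᴺ°, or 0.5·10⁻ᴺ × 46987.6 m on the ground.
Need 0.5 × 46987.6 × 10⁻ᴺ ≤ 89 → 10⁻ᴺ ≤ 3.788e-03, so N ≥ 2.42.
N = 2 would give 235 m (too coarse); N = 3 gives 23.5 m ≤ 89 m.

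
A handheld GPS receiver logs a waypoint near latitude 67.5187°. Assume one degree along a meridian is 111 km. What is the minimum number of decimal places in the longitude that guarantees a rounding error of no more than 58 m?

3 decimal places

At 67.5187° one degree of longitude covers 111000 × cos 67.5187° ≈ 111000 × 0.3824 ≈ 42444.4 m.
N decimal places → at most half a unit in the last place, 0.5 × 10⁻ᴺ° = 42444.4/2 × 10⁻ᴺ m.
Need 0.5 × 42444.4 × 10⁻ᴺ ≤ 58 → 10⁻ᴺ ≤ 2.733e-03, so N ≥ 2.56.
So 3 decimal places suffice (21.2 m); 2 would allow up to 212 m.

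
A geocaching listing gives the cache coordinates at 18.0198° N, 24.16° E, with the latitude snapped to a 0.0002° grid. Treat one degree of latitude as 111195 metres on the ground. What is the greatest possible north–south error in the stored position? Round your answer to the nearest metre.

With a 0.0002° grid the true value lies within half a step, ±0.0002°/2 = ±0.0001°, of the stored one.
So the N–S error is at most 0.0001 × 111195 = 11.1195 m.

11 metres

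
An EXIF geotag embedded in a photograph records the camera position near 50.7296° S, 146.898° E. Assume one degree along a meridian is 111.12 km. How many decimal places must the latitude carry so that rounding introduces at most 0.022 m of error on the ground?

7

One degree of latitude covers 111120 m.
Rounding to N decimal places gives at most 0.5 × 10⁻ᴺ degrees of error, i.e. 0.5 × 10⁻ᴺ × 111120 m.
Setting 55560 × 10⁻ᴺ ≤ 0.022 gives 10ᴺ ≥ 2.525e+06, i.e. N ≥ 6.40.
At 6 places the error can reach 0.0556 m, but 7 places keeps it to 0.00556 m.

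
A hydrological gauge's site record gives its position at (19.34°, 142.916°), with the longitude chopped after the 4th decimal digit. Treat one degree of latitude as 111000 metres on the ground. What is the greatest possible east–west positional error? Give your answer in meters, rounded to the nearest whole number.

10 meters

Truncating at 4 decimal places can drop up to a full unit in the last place, so the longitude may be off by as much as 0.0001°.
Parallels shrink by cos φ, so at 19.34° a degree of longitude is 111000 × 0.9436 ≈ 104736 m.
Maximum E–W displacement: 0.0001 × 104736 = 10.4736 m.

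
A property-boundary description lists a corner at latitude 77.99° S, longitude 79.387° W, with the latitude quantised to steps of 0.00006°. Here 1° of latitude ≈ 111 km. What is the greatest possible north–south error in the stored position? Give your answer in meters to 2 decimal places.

3.33 meters

With a 0.00006° grid the true value lies within half a step, ±0.00006°/2 = ±3e-05°, of the stored one.
Along the meridian that is 3e-05° × 111000 m/° = 3.33 m.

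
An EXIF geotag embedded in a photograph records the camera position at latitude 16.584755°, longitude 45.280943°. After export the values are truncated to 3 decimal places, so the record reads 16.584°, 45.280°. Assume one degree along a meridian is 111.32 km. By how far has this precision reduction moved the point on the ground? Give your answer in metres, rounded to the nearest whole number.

Δlat = 16.584755 − 16.584 = +0.000755°; Δlon = 45.280943 − 45.280 = +0.000943°.
North–south shift: 0.000755 × 111320 = 84.0466 m.
East–west at this latitude: 0.000943° × 111320 × cos 16.584° ≈ 0.000943 × 106689 = 100.608 m.
Combined displacement = (84.0466² + 100.608²)^½ ≈ 131.095 m.

131 metres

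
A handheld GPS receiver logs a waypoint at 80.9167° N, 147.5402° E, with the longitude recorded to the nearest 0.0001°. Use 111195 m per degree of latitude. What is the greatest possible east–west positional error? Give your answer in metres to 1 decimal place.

Rounding to 4 decimal places leaves the longitude within ±5e-05° of the true value.
One degree of longitude at 80.9167° is 111195 × cos 80.9167° ≈ 111195 × 0.1579 = 17554.4 m.
East–west error: 5e-05° × 17554.4 m/° ≈ 0.877719 m.

0.9 metres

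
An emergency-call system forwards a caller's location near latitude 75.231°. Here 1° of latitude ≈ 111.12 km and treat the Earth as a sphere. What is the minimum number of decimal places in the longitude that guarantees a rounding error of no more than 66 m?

At 75.231° one degree of longitude covers 111120 × cos 75.231° ≈ 111120 × 0.2549 ≈ 28327 m.
N decimal places → at most half a unit in the last place, 0.5 × 10⁻ᴺ° = 28327/2 × 10⁻ᴺ m.
Setting 14163.5 × 10⁻ᴺ ≤ 66 gives 10ᴺ ≥ 214.6, i.e. N ≥ 2.33.
So 3 decimal places suffice (14.2 m); 2 would allow up to 142 m.

3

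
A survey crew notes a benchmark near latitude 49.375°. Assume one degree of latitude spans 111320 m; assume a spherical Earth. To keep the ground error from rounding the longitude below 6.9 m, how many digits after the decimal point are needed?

At 49.375° one degree of longitude covers 111320 × cos 49.375° ≈ 111320 × 0.6511 ≈ 72481.1 m.
Rounding to N decimal places gives at most 0.5 × 10⁻ᴺ degrees of error, i.e. 0.5 × 10⁻ᴺ × 72481.1 m.
Setting 36240.5 × 10⁻ᴺ ≤ 6.9 gives 10ᴺ ≥ 5252, i.e. N ≥ 3.72.
N = 3 would give 36.2 m (too coarse); N = 4 gives 3.62 m ≤ 6.9 m.

4 decimal places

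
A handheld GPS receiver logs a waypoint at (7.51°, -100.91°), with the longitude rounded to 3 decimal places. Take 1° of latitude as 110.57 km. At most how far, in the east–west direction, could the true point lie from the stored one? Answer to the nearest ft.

180 ft

Rounding to 3 decimal places leaves the longitude within ±0.0005° of the true value.
At latitude 7.51° a degree of longitude spans 110570 m × cos 7.51° = 110570 × 0.9914 ≈ 109622 m.
East–west error: 0.0005° × 109622 m/° ≈ 54.8108 m.
Converting: 54.8108 m × 3.2808 ft/m ≈ 179.83 ft.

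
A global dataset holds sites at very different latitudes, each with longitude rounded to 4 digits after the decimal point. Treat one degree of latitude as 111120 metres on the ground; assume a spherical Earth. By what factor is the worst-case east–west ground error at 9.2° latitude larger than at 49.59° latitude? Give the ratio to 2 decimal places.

Rounding to 4 decimal places leaves the longitude within ±5e-05° of the true value.
Error at 9.2° = 5e-05° × 111120 × cos 9.2° ≈ 5.556 × 0.9871 = 5.4845 m.
At 49.59°: 5e-05° × 111120 × cos 49.59° = 5e-05 × 111120 × 0.6483 ≈ 3.6017 m.
The ratio reduces to cos 9.2° / cos 49.59° = 0.9871/0.6483 ≈ 1.5228.

1.52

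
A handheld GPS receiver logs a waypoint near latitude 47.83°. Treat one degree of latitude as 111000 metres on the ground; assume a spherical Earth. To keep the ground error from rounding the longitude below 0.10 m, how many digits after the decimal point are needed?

At 47.83° one degree of longitude covers 111000 × cos 47.83° ≈ 111000 × 0.6713 ≈ 74517.9 m.
Rounding to N decimal places gives at most 0.5 × 10⁻ᴺ degrees of error, i.e. 0.5 × 10⁻ᴺ × 74517.9 m.
Need 0.5 × 74517.9 × 10⁻ᴺ ≤ 0.10 → 10⁻ᴺ ≤ 2.684e-06, so N ≥ 5.57.
N = 5 would give 0.373 m (too coarse); N = 6 gives 0.0373 m ≤ 0.10 m.

6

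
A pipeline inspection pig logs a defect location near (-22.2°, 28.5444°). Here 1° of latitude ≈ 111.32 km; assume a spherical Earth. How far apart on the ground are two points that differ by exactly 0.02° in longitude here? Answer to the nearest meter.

2061 meters

0.02° of longitude at 22.2° is 0.02 × 111320 × cos 22.2° ≈ 0.02 × 103068 = 2061.36 m.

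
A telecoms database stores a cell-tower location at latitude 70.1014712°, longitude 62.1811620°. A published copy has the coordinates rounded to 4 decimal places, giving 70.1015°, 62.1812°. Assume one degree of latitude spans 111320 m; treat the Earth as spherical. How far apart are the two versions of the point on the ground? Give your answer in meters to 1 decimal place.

3.5 meters

Δlat = 70.1014712 − 70.1015 = -0.0000288°; Δlon = 62.1811620 − 62.1812 = -0.0000380°.
North–south shift: -0.0000288 × 111320 = -3.20602 m.
East–west at this latitude: -0.0000380° × 111320 × cos 70.1015° ≈ -0.0000380 × 37888.3 = -1.43976 m.
Distance: √(3.20602² + 1.43976²) ≈ 3.51446 m.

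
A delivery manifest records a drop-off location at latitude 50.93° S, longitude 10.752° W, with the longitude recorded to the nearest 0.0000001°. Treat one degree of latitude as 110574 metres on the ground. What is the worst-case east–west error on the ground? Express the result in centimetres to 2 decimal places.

Rounding to 7 decimal places leaves the longitude within ±5e-08° of the true value.
Parallels shrink by cos φ, so at 50.93° a degree of longitude is 110574 × 0.6303 ≈ 69691.4 m.
Maximum E–W displacement: 5e-08 × 69691.4 = 0.00348457 m.
That is 0.00348457 m = 0.34846 cm.

0.35 centimetres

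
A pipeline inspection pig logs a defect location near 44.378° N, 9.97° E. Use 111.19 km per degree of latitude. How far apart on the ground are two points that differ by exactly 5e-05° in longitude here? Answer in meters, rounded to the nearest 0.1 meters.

One degree of longitude here spans 111190 × cos 44.378° = 111190 × 0.7147 ≈ 79472.1 m; 5e-05° of that is 3.9736 m.

4.0 meters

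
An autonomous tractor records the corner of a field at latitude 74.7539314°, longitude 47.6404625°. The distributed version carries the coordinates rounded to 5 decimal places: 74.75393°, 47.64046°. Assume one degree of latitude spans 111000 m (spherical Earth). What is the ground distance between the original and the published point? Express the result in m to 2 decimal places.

Δlat = 74.7539314 − 74.75393 = +0.0000014°; Δlon = 47.6404625 − 47.64046 = +0.0000025°.
North–south shift: 0.0000014 × 111000 = 0.1554 m.
East–west at this latitude: 0.0000025° × 111000 × cos 74.7539° ≈ 0.0000025 × 29189.1 = 0.0729728 m.
Hypotenuse of the two orthogonal shifts: √(0.1554² + 0.0729728²) = 0.17168 m.

0.17 m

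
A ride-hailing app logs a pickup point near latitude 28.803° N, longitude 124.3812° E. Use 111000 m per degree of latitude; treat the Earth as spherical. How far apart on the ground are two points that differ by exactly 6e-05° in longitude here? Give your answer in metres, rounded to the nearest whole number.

One degree of longitude here spans 111000 × cos 28.803° = 111000 × 0.8763 ≈ 97267.2 m; 6e-05° of that is 5.83603 m.

6 metres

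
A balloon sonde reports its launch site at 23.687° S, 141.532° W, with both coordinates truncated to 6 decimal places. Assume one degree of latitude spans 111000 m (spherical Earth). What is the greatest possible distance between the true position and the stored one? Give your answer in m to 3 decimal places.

Truncating at 6 decimal places can drop up to a full unit in the last place, so each coordinate may be off by as much as 1e-06°.
N–S: 1e-06° × 111000 m/° = 0.111 m.
Longitude error → 1e-06 × 111000 × cos 23.687° = 1e-06 × 111000 × 0.9158 ≈ 0.101649 m.
Worst case both components are at the extreme and orthogonal: √(0.111² + 0.101649²) ≈ 0.150511 m.

0.151 m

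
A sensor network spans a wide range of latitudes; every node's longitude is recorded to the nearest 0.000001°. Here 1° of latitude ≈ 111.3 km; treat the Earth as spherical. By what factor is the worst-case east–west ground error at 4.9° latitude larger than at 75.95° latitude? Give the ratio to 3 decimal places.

Rounding to 6 decimal places leaves the longitude within ±5e-07° of the true value.
Error at 4.9° = 5e-07° × 111300 × cos 4.9° ≈ 0.05565 × 0.9963 = 0.055447 m.
Error at 75.95° = 5e-07° × 111300 × cos 75.95° ≈ 0.05565 × 0.2428 = 0.01351 m.
The ratio reduces to cos 4.9° / cos 75.95° = 0.9963/0.2428 ≈ 4.1041.

4.104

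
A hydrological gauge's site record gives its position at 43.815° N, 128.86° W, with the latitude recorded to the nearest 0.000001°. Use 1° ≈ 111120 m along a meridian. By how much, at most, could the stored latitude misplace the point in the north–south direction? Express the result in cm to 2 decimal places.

5.56 cm

Rounding to 6 decimal places leaves the latitude within ±5e-07° of the true value.
North–south distance: 5e-07° × 111120 m/° = 0.05556 m.
That is 0.05556 m = 5.556 cm.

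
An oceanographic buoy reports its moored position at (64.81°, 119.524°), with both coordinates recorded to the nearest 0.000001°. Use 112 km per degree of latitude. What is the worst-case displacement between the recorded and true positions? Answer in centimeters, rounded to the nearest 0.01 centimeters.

Rounding to 6 decimal places leaves each coordinate within ±5e-07° of the true value.
North–south component: 5e-07° × 112000 = 0.056 m.
E–W at 64.81°: 5e-07° × 112000 × cos 64.81° = 5e-07 × 112000 × 0.4256 ≈ 0.0238348 m.
Combining orthogonally: (0.056² + 0.0238348²)^½ ≈ 0.0608613 m.
That is 0.0608613 m = 6.0861 cm.

6.09 centimeters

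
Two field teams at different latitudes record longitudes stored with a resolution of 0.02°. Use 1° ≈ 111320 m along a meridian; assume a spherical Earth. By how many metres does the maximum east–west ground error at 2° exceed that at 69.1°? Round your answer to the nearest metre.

With a 0.02° grid the true value lies within half a step, ±0.02°/2 = ±0.01°, of the stored one.
At 2°: 0.01° × 111320 × cos 2° = 0.01 × 111320 × 0.9994 ≈ 1112.5 m.
At 69.1°: 0.01° × 111320 × cos 69.1° = 0.01 × 111320 × 0.3567 ≈ 397.12 m.
So the lower-latitude error exceeds the higher by 1112.5 − 397.12 = 715.4 m.

715 metres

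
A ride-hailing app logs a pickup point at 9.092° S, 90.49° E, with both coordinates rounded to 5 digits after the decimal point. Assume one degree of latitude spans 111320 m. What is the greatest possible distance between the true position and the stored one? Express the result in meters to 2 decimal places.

0.78 meters

Rounding to 5 decimal places leaves each coordinate within ±5e-06° of the true value.
North–south component: 5e-06° × 111320 = 0.5566 m.
E–W at 9.092°: 5e-06° × 111320 × cos 9.092° = 5e-06 × 111320 × 0.9874 ≈ 0.549607 m.
Worst case both components are at the extreme and orthogonal: √(0.5566² + 0.549607²) ≈ 0.782222 m.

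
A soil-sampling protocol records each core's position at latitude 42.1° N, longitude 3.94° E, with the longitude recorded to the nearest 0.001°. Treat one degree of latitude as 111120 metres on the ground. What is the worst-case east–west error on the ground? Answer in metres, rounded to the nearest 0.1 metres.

41.2 metres

Rounding to 3 decimal places leaves the longitude within ±0.0005° of the true value.
One degree of longitude at 42.1° is 111120 × cos 42.1° ≈ 111120 × 0.7420 = 82448.4 m.
East–west error: 0.0005° × 82448.4 m/° ≈ 41.2242 m.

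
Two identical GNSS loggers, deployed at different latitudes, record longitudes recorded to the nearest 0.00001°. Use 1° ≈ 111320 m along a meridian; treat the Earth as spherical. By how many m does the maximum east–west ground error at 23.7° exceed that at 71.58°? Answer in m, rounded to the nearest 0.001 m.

Rounding to 5 decimal places leaves the longitude within ±5e-06° of the true value.
At 23.7°: 5e-06° × 111320 × cos 23.7° = 5e-06 × 111320 × 0.9157 ≈ 0.50966 m.
Error at 71.58° = 5e-06° × 111320 × cos 71.58° ≈ 0.5566 × 0.3160 = 0.17587 m.
Difference: 0.50966 − 0.17587 = 0.33378 m.

0.334 m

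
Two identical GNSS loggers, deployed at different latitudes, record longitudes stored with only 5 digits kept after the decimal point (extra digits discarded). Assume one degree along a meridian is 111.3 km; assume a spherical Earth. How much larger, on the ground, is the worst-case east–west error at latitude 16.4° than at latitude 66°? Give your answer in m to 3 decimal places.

Truncating at 5 decimal places can drop up to a full unit in the last place, so the longitude may be off by as much as 1e-05°.
At 16.4°: 1e-05° × 111300 × cos 16.4° = 1e-05 × 111300 × 0.9593 ≈ 1.0677 m.
Error at 66° = 1e-05° × 111300 × cos 66° ≈ 1.113 × 0.4067 = 0.4527 m.
So the lower-latitude error exceeds the higher by 1.0677 − 0.4527 = 0.61502 m.

0.615 m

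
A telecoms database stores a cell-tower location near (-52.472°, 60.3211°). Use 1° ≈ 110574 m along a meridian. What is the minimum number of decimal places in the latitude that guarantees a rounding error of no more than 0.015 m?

One degree of latitude covers 110574 m.
With N decimal places the half-ulp bound is 0.5·10⁻ᴺ°, or 0.5·10⁻ᴺ × 110574 m on the ground.
Setting 55287 × 10⁻ᴺ ≤ 0.015 gives 10ᴺ ≥ 3.686e+06, i.e. N ≥ 6.57.
So 7 decimal places suffice (0.00553 m); 6 would allow up to 0.0553 m.

7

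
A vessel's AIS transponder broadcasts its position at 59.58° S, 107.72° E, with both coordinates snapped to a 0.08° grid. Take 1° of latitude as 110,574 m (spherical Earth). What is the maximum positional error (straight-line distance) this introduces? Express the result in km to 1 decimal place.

With a 0.08° grid the true value lies within half a step, ±0.08°/2 = ±0.04°, of the stored one.
North–south component: 0.04° × 110574 = 4422.96 m.
Longitude error → 0.04 × 110574 × cos 59.58° = 0.04 × 110574 × 0.5063 ≈ 2239.5 m.
Worst case both components are at the extreme and orthogonal: √(4422.96² + 2239.5²) ≈ 4957.61 m.
That is 4957.61 m = 4.9576 km.

5.0 km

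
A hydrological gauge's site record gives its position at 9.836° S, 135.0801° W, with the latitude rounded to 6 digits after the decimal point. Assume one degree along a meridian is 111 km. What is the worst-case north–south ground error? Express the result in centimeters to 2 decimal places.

5.55 centimeters

Rounding to 6 decimal places leaves the latitude within ±5e-07° of the true value.
Along the meridian that is 5e-07° × 111000 m/° = 0.0555 m.
That is 0.0555 m = 5.55 cm.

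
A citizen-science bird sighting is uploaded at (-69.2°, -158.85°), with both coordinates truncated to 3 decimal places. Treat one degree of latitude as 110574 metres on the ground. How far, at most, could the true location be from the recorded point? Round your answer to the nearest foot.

385 feet

Truncating at 3 decimal places can drop up to a full unit in the last place, so each coordinate may be off by as much as 0.001°.
North–south component: 0.001° × 110574 = 110.574 m.
Longitude error → 0.001 × 110574 × cos 69.2° = 0.001 × 110574 × 0.3551 ≈ 39.2656 m.
Worst case both components are at the extreme and orthogonal: √(110.574² + 39.2656²) ≈ 117.339 m.
Converting: 117.339 m × 3.2808 ft/m ≈ 384.97 ft.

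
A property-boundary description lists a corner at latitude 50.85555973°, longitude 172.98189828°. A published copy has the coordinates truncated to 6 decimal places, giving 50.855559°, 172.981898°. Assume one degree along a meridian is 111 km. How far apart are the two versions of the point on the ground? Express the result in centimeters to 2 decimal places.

8.34 centimeters

The latitude changed by +0.00000073° and the longitude by +0.00000028°.
North–south shift: 0.00000073 × 111000 = 0.08103 m.
East–west at this latitude: 0.00000028° × 111000 × cos 50.8556° ≈ 0.00000028 × 70071.8 = 0.0196201 m.
Hypotenuse of the two orthogonal shifts: √(0.08103² + 0.0196201²) = 0.0833715 m.
That is 0.0833715 m = 8.3372 cm.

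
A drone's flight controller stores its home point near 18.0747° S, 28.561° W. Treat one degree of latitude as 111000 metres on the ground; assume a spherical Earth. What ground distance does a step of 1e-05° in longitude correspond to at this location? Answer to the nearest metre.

1 metres

At 18.0747° a degree of longitude is 111000 × cos 18.0747° ≈ 105522 m, so 1e-05° corresponds to 1.05522 m.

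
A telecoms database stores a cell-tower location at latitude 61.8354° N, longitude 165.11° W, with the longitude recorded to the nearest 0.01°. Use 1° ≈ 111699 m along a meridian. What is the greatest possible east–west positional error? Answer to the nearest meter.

264 meters

Rounding to 2 decimal places leaves the longitude within ±0.005° of the true value.
One degree of longitude at 61.8354° is 111699 × cos 61.8354° ≈ 111699 × 0.4720 = 52722.6 m.
Maximum E–W displacement: 0.005 × 52722.6 = 263.613 m.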